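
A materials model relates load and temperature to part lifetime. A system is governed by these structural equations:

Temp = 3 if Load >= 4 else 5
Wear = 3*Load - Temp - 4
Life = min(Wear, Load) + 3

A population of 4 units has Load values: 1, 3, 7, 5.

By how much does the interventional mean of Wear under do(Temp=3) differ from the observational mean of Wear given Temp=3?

The intervention sets Temp=3 in all 4 units regardless of Load. Recomputing Wear per unit gives -4, 2, 14, 8; average 5.
Conditioning on Temp=3 selects the 2 unit(s) with Load ∈ {7, 5}. Their Wear values: 14, 8. Mean = 11.
Difference = 5 − 11 = -6.

-6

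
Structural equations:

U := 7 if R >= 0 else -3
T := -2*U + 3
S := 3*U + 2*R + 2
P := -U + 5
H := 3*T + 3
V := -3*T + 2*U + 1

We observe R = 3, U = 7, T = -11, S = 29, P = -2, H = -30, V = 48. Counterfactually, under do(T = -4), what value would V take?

27

The intervention breaks the incoming arrows to T: T := -2*U + 3 no longer applies, and T = -4.
U = 7 if R >= 0 else -3  [with R=3]  = 7
V = -3*T + 2*U + 1  [with T=-4, U=7]  = 27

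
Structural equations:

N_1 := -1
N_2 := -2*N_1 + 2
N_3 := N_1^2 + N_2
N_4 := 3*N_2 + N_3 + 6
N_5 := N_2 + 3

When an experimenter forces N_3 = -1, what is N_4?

17

The intervention breaks the incoming arrows to N_3: N_3 := N_1^2 + N_2 no longer applies, and N_3 = -1.
N_2 = -2*N_1 + 2  [with N_1=-1]  = 4
N_4 = 3*N_2 + N_3 + 6  [with N_2=4, N_3=-1]  = 17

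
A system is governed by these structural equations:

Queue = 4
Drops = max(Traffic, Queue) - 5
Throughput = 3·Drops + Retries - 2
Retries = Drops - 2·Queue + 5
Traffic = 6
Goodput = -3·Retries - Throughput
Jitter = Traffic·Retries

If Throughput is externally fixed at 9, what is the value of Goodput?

-3

Intervening sets Throughput = 9 and removes its equation (Throughput = 3·Drops + Retries - 2).
Drops = max(Traffic, Queue) - 5  [with Traffic=6, Queue=4]  = 1
Retries = Drops - 2·Queue + 5  [with Drops=1, Queue=4]  = -2
Goodput = -3·Retries - Throughput  [with Retries=-2, Throughput=9]  = -3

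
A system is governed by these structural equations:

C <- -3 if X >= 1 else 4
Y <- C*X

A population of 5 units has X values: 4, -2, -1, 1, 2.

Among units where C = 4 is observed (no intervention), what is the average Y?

Observing C=4 restricts to units where C's equation naturally yields 4: X ∈ {-2, -1}. In that subpopulation Y = -8, -4, mean -6.

-6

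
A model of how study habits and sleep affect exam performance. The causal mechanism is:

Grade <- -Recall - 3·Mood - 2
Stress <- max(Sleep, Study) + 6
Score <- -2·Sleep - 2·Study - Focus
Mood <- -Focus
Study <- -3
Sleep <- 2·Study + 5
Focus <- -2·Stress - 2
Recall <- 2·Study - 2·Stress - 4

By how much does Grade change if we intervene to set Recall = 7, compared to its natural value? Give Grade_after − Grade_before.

do(Recall=7) replaces the equation Recall <- 2·Study - 2·Stress - 4 with the constant Recall = 7.
Sleep = 2·Study + 5  [with Study=-3]  = -1
Stress = max(Sleep, Study) + 6  [with Sleep=-1, Study=-3]  = 5
Focus = -2·Stress - 2  [with Stress=5]  = -12
Mood = -Focus  [with Focus=-12]  = 12
Grade = -Recall - 3·Mood - 2  [with Recall=7, Mood=12]  = -45
Without intervention: Sleep = 2·Study + 5  [with Study=-3]  = -1; Stress = max(Sleep, Study) + 6  [with Sleep=-1, Study=-3]  = 5; Focus = -2·Stress - 2  [with Stress=5]  = -12; Mood = -Focus  [with Focus=-12]  = 12; Recall = 2·Study - 2·Stress - 4  [with Study=-3, Stress=5]  = -20; Grade = -Recall - 3·Mood - 2  [with Recall=-20, Mood=12]  = -18.
Change = -45 − (-18) = -27.

-27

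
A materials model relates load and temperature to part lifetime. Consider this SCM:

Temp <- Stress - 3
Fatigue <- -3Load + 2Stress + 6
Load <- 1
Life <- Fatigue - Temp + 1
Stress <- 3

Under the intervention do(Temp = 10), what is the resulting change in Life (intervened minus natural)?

-10

do(Temp=10) replaces the equation Temp <- Stress - 3 with the constant Temp = 10.
Fatigue = -3Load + 2Stress + 6  [with Load=1, Stress=3]  = 9
Life = Fatigue - Temp + 1  [with Fatigue=9, Temp=10]  = 0
Without intervention: Temp = Stress - 3  [with Stress=3]  = 0; Fatigue = -3Load + 2Stress + 6  [with Load=1, Stress=3]  = 9; Life = Fatigue - Temp + 1  [with Fatigue=9, Temp=0]  = 10.
Change = 0 − 10 = -10.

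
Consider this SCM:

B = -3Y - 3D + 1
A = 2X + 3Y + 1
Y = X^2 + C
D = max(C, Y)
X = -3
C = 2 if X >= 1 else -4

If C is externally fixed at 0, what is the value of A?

Under do(C=0), the mechanism C = 2 if X >= 1 else -4 is discarded; C is fixed at 0.
Y = X^2 + C  [with X=-3, C=0]  = 9
A = 2X + 3Y + 1  [with X=-3, Y=9]  = 22

22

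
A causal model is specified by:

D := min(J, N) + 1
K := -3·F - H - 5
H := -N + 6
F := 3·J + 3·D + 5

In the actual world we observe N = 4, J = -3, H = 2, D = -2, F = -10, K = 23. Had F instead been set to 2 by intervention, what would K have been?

-13

The intervention breaks the incoming arrows to F: F := 3·J + 3·D + 5 no longer applies, and F = 2.
H = -N + 6  [with N=4]  = 2
K = -3·F - H - 5  [with F=2, H=2]  = -13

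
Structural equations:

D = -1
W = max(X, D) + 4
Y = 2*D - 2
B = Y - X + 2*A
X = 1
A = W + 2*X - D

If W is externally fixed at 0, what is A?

3

The intervention breaks the incoming arrows to W: W = max(X, D) + 4 no longer applies, and W = 0.
A = W + 2*X - D  [with W=0, X=1, D=-1]  = 3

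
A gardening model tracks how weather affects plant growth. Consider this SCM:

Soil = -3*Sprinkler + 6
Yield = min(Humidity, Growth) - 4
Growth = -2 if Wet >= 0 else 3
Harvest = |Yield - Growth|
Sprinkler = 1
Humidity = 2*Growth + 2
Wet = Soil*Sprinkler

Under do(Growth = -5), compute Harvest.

7

The intervention breaks the incoming arrows to Growth: Growth = -2 if Wet >= 0 else 3 no longer applies, and Growth = -5.
Humidity = 2*Growth + 2  [with Growth=-5]  = -8
Yield = min(Humidity, Growth) - 4  [with Humidity=-8, Growth=-5]  = -12
Harvest = |Yield - Growth|  [with Yield=-12, Growth=-5]  = 7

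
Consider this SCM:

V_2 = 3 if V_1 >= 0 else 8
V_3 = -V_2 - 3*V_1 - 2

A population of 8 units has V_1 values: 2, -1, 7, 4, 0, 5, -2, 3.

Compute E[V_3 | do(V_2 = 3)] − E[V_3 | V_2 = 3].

3.75

Under do(V_2=3), V_2's equation is replaced by V_2=3 for every unit. Per-unit V_3: -11, -2, -26, -17, -5, -20, 1, -14. Mean = -11.75.
E[V_3|V_2=3] averages over only the 6 units with V_2=3 (V_1 = 2, 7, 4, 0, 5, 3): V_3 = -11, -26, -17, -5, -20, -14, mean -15.5.
Difference = -11.75 − (-15.5) = 3.75.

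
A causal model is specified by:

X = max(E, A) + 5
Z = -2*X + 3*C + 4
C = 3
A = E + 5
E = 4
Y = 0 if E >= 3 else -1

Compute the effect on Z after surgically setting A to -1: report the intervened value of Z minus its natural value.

10

do(A=-1) replaces the equation A = E + 5 with the constant A = -1.
X = max(E, A) + 5  [with E=4, A=-1]  = 9
Z = -2*X + 3*C + 4  [with X=9, C=3]  = -5
Without intervention: A = E + 5  [with E=4]  = 9; X = max(E, A) + 5  [with E=4, A=9]  = 14; Z = -2*X + 3*C + 4  [with X=14, C=3]  = -15.
Change = -5 − (-15) = 10.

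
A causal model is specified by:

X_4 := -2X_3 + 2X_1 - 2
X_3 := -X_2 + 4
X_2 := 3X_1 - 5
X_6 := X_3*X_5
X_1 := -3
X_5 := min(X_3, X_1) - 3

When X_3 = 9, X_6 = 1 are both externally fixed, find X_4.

-26

Setting X_3 = 9, X_6 = 1 by intervention discards those variables' equations.
X_4 = -2X_3 + 2X_1 - 2  [with X_3=9, X_1=-3]  = -26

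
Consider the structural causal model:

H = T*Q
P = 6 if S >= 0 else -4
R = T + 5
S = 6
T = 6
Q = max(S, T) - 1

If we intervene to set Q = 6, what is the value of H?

36

Intervening sets Q = 6 and removes its equation (Q = max(S, T) - 1).
H = T*Q  [with T=6, Q=6]  = 36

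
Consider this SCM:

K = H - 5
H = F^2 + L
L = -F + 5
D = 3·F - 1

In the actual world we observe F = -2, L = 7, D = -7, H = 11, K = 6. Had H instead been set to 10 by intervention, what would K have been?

5

Intervening sets H = 10 and removes its equation (H = F^2 + L).
K = H - 5  [with H=10]  = 5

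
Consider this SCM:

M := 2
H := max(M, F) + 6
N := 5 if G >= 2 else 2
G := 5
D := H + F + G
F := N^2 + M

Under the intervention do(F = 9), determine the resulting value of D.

29

Under do(F=9), the mechanism F := N^2 + M is discarded; F is fixed at 9.
H = max(M, F) + 6  [with M=2, F=9]  = 15
D = H + F + G  [with H=15, F=9, G=5]  = 29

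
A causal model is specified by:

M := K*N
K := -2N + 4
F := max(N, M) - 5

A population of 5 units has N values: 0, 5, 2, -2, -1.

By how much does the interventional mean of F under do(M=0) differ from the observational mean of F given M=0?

do(M=0) breaks M's dependence on N. With M=0 fixed, F across the units is -5, 0, -3, -5, -5, mean -3.6.
Conditioning on M=0 selects the 2 unit(s) with N ∈ {0, 2}. Their F values: -5, -3. Mean = -4.
Difference = -3.6 − (-4) = 0.4.

0.4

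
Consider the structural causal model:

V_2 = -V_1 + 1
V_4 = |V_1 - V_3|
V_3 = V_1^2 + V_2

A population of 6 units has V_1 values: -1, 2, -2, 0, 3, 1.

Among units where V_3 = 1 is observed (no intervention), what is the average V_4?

0.5

E[V_4|V_3=1] averages over only the 2 units with V_3=1 (V_1 = 0, 1): V_4 = 1, 0, mean 0.5.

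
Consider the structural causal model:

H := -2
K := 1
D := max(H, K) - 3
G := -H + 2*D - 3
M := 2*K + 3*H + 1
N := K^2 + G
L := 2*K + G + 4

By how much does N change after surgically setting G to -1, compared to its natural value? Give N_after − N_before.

4

Under do(G=-1), the mechanism G := -H + 2*D - 3 is discarded; G is fixed at -1.
N = K^2 + G  [with K=1, G=-1]  = 0
Without intervention: D = max(H, K) - 3  [with H=-2, K=1]  = -2; G = -H + 2*D - 3  [with H=-2, D=-2]  = -5; N = K^2 + G  [with K=1, G=-5]  = -4.
Change = 0 − (-4) = 4.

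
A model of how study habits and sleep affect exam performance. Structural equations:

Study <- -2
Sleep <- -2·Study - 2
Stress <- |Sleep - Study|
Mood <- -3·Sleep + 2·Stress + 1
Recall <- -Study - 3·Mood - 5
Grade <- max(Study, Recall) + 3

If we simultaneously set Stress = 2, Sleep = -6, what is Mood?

23

The joint intervention fixes Stress = 2, Sleep = -6, removing each variable's own equation.
Mood = -3·Sleep + 2·Stress + 1  [with Sleep=-6, Stress=2]  = 23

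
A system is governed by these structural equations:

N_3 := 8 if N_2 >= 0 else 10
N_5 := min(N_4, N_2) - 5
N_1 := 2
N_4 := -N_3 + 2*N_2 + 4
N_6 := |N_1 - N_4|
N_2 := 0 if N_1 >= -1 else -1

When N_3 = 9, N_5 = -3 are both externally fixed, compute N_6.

7

Setting N_3 = 9, N_5 = -3 by intervention discards those variables' equations.
N_2 = 0 if N_1 >= -1 else -1  [with N_1=2]  = 0
N_4 = -N_3 + 2*N_2 + 4  [with N_3=9, N_2=0]  = -5
N_6 = |N_1 - N_4|  [with N_1=2, N_4=-5]  = 7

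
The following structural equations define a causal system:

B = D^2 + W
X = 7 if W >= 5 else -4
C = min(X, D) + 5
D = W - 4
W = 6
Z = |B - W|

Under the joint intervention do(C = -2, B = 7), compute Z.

1

Under do(C = -2, B = 7), each intervened variable's structural equation is replaced by its fixed value.
Z = |B - W|  [with B=7, W=6]  = 1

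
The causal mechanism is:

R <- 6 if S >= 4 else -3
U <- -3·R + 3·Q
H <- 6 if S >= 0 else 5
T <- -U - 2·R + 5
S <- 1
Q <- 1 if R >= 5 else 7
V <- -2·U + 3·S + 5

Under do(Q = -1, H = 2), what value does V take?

-4

Setting Q = -1, H = 2 by intervention discards those variables' equations.
R = 6 if S >= 4 else -3  [with S=1]  = -3
U = -3·R + 3·Q  [with R=-3, Q=-1]  = 6
V = -2·U + 3·S + 5  [with U=6, S=1]  = -4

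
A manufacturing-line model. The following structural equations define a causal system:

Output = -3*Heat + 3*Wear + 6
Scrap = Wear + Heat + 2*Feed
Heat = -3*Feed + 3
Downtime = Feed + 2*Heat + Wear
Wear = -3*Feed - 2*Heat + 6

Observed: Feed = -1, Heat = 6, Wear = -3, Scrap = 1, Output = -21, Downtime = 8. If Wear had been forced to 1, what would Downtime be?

The intervention breaks the incoming arrows to Wear: Wear = -3*Feed - 2*Heat + 6 no longer applies, and Wear = 1.
Heat = -3*Feed + 3  [with Feed=-1]  = 6
Downtime = Feed + 2*Heat + Wear  [with Feed=-1, Heat=6, Wear=1]  = 12

12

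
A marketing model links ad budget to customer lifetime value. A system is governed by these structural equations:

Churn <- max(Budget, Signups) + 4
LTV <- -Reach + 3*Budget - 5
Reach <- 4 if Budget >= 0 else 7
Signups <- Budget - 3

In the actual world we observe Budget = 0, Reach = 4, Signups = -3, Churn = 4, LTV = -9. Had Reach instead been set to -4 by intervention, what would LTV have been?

-1

do(Reach=-4) replaces the equation Reach <- 4 if Budget >= 0 else 7 with the constant Reach = -4.
LTV = -Reach + 3*Budget - 5  [with Reach=-4, Budget=0]  = -1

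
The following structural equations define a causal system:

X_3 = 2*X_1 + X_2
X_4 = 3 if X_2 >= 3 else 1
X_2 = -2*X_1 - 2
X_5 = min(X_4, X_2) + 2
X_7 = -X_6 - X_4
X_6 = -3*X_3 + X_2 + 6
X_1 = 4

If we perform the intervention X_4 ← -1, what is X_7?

-1

The intervention breaks the incoming arrows to X_4: X_4 = 3 if X_2 >= 3 else 1 no longer applies, and X_4 = -1.
X_2 = -2*X_1 - 2  [with X_1=4]  = -10
X_3 = 2*X_1 + X_2  [with X_1=4, X_2=-10]  = -2
X_6 = -3*X_3 + X_2 + 6  [with X_3=-2, X_2=-10]  = 2
X_7 = -X_6 - X_4  [with X_6=2, X_4=-1]  = -1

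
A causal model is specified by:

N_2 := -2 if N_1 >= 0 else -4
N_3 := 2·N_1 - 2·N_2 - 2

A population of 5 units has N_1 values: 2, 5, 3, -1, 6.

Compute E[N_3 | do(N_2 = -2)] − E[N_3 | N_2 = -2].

-2

Every unit gets N_2=-2 under the intervention. N_3 values become 6, 12, 8, 0, 14; E[N_3|do(N_2=-2)] = 8.
Conditioning on N_2=-2 selects the 4 unit(s) with N_1 ∈ {2, 5, 3, 6}. Their N_3 values: 6, 12, 8, 14. Mean = 10.
Difference = 8 − 10 = -2.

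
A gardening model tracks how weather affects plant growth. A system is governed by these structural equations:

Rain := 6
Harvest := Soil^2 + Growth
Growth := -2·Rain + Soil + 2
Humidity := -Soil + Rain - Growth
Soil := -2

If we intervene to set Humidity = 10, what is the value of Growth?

-12

Under do(Humidity=10), the mechanism Humidity := -Soil + Rain - Growth is discarded; Humidity is fixed at 10.
Since Growth is not a descendant of the intervened variable, it is unaffected.
Growth = -2·Rain + Soil + 2  [with Rain=6, Soil=-2]  = -12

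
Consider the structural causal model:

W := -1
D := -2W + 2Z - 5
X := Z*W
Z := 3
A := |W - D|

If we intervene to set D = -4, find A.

Intervening sets D = -4 and removes its equation (D := -2W + 2Z - 5).
A = |W - D|  [with W=-1, D=-4]  = 3

3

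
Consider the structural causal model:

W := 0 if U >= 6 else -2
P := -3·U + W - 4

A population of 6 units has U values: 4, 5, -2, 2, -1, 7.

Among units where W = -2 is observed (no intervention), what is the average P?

-10.8

E[P|W=-2] averages over only the 5 units with W=-2 (U = 4, 5, -2, 2, -1): P = -18, -21, 0, -12, -3, mean -10.8.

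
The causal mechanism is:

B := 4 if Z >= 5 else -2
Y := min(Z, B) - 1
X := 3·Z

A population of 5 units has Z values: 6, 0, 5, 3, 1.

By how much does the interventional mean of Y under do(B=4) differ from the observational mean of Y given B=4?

Every unit gets B=4 under the intervention. Y values become 3, -1, 3, 2, 0; E[Y|do(B=4)] = 1.4.
Observing B=4 restricts to units where B's equation naturally yields 4: Z ∈ {6, 5}. In that subpopulation Y = 3, 3, mean 3.
Difference = 1.4 − 3 = -1.6.

-1.6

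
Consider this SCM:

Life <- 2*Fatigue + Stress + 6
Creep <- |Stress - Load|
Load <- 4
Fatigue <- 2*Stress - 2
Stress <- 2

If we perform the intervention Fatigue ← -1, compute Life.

Intervening sets Fatigue = -1 and removes its equation (Fatigue <- 2*Stress - 2).
Life = 2*Fatigue + Stress + 6  [with Fatigue=-1, Stress=2]  = 6

6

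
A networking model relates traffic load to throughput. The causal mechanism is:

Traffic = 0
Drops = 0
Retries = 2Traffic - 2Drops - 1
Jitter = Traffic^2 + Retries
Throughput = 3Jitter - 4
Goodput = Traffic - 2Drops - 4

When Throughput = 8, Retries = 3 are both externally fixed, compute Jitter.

3

Under do(Throughput = 8, Retries = 3), each intervened variable's structural equation is replaced by its fixed value.
Jitter = Traffic^2 + Retries  [with Traffic=0, Retries=3]  = 3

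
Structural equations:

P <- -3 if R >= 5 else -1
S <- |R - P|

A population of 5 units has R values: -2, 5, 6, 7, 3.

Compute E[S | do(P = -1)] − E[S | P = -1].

2.7

Under do(P=-1), P's equation is replaced by P=-1 for every unit. Per-unit S: 1, 6, 7, 8, 4. Mean = 5.2.
Conditioning on P=-1 selects the 2 unit(s) with R ∈ {-2, 3}. Their S values: 1, 4. Mean = 2.5.
Difference = 5.2 − 2.5 = 2.7.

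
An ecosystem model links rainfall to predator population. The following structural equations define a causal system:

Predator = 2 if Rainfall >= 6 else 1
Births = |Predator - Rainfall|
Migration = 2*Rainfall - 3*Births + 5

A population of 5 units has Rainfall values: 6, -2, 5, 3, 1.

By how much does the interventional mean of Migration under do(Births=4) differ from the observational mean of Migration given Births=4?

do(Births=4) breaks Births's dependence on Rainfall. With Births=4 fixed, Migration across the units is 5, -11, 3, -1, -5, mean -1.8.
Conditioning on Births=4 selects the 2 unit(s) with Rainfall ∈ {6, 5}. Their Migration values: 5, 3. Mean = 4.
Difference = -1.8 − 4 = -5.8.

-5.8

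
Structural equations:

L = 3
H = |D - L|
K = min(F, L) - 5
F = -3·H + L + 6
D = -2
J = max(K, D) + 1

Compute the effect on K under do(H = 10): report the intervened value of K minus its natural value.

-15

do(H=10) replaces the equation H = |D - L| with the constant H = 10.
F = -3·H + L + 6  [with H=10, L=3]  = -21
K = min(F, L) - 5  [with F=-21, L=3]  = -26
Without intervention: H = |D - L|  [with D=-2, L=3]  = 5; F = -3·H + L + 6  [with H=5, L=3]  = -6; K = min(F, L) - 5  [with F=-6, L=3]  = -11.
Change = -26 − (-11) = -15.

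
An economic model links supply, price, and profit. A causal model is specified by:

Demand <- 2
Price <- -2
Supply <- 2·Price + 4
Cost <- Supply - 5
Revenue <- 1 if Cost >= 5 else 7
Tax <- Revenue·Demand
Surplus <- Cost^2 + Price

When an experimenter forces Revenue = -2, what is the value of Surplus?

23

Under do(Revenue=-2), the mechanism Revenue <- 1 if Cost >= 5 else 7 is discarded; Revenue is fixed at -2.
Since Surplus is not a descendant of the intervened variable, it is unaffected.
Supply = 2·Price + 4  [with Price=-2]  = 0
Cost = Supply - 5  [with Supply=0]  = -5
Surplus = Cost^2 + Price  [with Cost=-5, Price=-2]  = 23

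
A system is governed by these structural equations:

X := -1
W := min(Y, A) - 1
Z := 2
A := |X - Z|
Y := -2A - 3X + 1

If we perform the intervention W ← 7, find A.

3

do(W=7) replaces the equation W := min(Y, A) - 1 with the constant W = 7.
A is not downstream of the intervention, so its value is determined by the original equations.
A = |X - Z|  [with X=-1, Z=2]  = 3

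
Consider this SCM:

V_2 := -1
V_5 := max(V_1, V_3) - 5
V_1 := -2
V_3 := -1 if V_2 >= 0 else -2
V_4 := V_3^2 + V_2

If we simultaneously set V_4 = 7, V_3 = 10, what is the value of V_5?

5

The joint intervention fixes V_4 = 7, V_3 = 10, removing each variable's own equation.
V_5 = max(V_1, V_3) - 5  [with V_1=-2, V_3=10]  = 5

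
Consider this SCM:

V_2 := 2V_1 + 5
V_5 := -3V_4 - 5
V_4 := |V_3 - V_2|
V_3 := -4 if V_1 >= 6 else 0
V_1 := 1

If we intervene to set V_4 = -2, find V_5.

1

Intervening sets V_4 = -2 and removes its equation (V_4 := |V_3 - V_2|).
V_5 = -3V_4 - 5  [with V_4=-2]  = 1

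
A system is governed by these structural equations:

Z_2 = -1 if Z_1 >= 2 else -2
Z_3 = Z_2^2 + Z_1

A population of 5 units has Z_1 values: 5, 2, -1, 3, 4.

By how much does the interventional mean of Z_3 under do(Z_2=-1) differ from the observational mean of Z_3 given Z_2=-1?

Every unit gets Z_2=-1 under the intervention. Z_3 values become 6, 3, 0, 4, 5; E[Z_3|do(Z_2=-1)] = 3.6.
Conditioning on Z_2=-1 selects the 4 unit(s) with Z_1 ∈ {5, 2, 3, 4}. Their Z_3 values: 6, 3, 4, 5. Mean = 4.5.
Difference = 3.6 − 4.5 = -0.9.

-0.9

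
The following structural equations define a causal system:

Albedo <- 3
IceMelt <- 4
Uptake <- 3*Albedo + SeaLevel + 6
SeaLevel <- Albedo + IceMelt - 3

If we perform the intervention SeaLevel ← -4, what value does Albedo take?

3

Under do(SeaLevel=-4), the mechanism SeaLevel <- Albedo + IceMelt - 3 is discarded; SeaLevel is fixed at -4.
Since Albedo is not a descendant of the intervened variable, it is unaffected.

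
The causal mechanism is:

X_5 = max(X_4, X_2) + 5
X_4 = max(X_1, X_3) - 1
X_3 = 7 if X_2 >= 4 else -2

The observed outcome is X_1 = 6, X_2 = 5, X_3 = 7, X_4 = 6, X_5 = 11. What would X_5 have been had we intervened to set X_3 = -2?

10

do(X_3=-2) replaces the equation X_3 = 7 if X_2 >= 4 else -2 with the constant X_3 = -2.
X_4 = max(X_1, X_3) - 1  [with X_1=6, X_3=-2]  = 5
X_5 = max(X_4, X_2) + 5  [with X_4=5, X_2=5]  = 10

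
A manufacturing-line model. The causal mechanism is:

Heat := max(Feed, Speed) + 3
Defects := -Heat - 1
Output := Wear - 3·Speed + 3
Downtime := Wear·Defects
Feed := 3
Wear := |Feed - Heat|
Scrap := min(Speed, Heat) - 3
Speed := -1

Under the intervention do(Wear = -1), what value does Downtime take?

do(Wear=-1) replaces the equation Wear := |Feed - Heat| with the constant Wear = -1.
Heat = max(Feed, Speed) + 3  [with Feed=3, Speed=-1]  = 6
Defects = -Heat - 1  [with Heat=6]  = -7
Downtime = Wear·Defects  [with Wear=-1, Defects=-7]  = 7

7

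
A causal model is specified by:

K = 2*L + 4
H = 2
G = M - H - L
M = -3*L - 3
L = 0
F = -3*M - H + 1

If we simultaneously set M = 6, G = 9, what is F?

Setting M = 6, G = 9 by intervention discards those variables' equations.
F = -3*M - H + 1  [with M=6, H=2]  = -19

-19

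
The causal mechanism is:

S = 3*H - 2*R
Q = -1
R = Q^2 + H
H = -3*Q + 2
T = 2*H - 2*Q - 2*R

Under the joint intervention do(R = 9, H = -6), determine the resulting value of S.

The joint intervention fixes R = 9, H = -6, removing each variable's own equation.
S = 3*H - 2*R  [with H=-6, R=9]  = -36

-36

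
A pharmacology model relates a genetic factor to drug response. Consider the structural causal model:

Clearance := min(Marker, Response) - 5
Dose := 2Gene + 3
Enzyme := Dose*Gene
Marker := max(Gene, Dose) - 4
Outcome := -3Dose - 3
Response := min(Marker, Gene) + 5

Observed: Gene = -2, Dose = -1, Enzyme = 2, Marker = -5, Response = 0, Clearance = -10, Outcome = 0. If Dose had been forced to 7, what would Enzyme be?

-14

The intervention breaks the incoming arrows to Dose: Dose := 2Gene + 3 no longer applies, and Dose = 7.
Enzyme = Dose*Gene  [with Dose=7, Gene=-2]  = -14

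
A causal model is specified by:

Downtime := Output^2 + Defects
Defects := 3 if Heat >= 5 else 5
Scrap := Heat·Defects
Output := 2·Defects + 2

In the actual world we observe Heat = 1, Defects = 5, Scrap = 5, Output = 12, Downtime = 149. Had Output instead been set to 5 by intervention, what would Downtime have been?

30

Intervening sets Output = 5 and removes its equation (Output := 2·Defects + 2).
Defects = 3 if Heat >= 5 else 5  [with Heat=1]  = 5
Downtime = Output^2 + Defects  [with Output=5, Defects=5]  = 30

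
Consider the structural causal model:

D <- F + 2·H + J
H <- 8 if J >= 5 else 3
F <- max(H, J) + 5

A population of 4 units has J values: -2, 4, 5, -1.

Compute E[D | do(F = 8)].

do(F=8) breaks F's dependence on J. With F=8 fixed, D across the units is 12, 18, 29, 13, mean 18.

18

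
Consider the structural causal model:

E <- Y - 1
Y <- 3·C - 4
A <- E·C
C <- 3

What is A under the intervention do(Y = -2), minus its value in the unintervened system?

-21

Under do(Y=-2), the mechanism Y <- 3·C - 4 is discarded; Y is fixed at -2.
E = Y - 1  [with Y=-2]  = -3
A = E·C  [with E=-3, C=3]  = -9
Without intervention: Y = 3·C - 4  [with C=3]  = 5; E = Y - 1  [with Y=5]  = 4; A = E·C  [with E=4, C=3]  = 12.
Change = -9 − 12 = -21.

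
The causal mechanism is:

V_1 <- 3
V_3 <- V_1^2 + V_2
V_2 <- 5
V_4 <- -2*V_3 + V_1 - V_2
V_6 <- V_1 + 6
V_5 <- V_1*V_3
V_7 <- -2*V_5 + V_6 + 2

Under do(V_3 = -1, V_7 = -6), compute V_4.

The joint intervention fixes V_3 = -1, V_7 = -6, removing each variable's own equation.
V_4 = -2*V_3 + V_1 - V_2  [with V_3=-1, V_1=3, V_2=5]  = 0

0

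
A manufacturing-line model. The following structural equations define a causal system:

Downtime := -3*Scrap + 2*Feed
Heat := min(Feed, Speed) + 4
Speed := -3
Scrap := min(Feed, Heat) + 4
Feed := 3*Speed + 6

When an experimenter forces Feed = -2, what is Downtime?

-10

do(Feed=-2) replaces the equation Feed := 3*Speed + 6 with the constant Feed = -2.
Heat = min(Feed, Speed) + 4  [with Feed=-2, Speed=-3]  = 1
Scrap = min(Feed, Heat) + 4  [with Feed=-2, Heat=1]  = 2
Downtime = -3*Scrap + 2*Feed  [with Scrap=2, Feed=-2]  = -10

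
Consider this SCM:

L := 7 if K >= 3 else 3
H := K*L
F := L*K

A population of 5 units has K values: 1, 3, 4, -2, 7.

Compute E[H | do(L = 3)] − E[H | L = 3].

9.3

Every unit gets L=3 under the intervention. H values become 3, 9, 12, -6, 21; E[H|do(L=3)] = 7.8.
Conditioning on L=3 selects the 2 unit(s) with K ∈ {1, -2}. Their H values: 3, -6. Mean = -1.5.
Difference = 7.8 − (-1.5) = 9.3.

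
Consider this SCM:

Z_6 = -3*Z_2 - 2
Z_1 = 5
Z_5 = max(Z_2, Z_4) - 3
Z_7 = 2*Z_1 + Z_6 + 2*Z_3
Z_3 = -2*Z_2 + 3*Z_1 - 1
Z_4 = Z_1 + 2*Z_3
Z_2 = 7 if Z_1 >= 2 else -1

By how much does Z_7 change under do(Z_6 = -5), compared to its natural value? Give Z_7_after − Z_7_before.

18

Intervening sets Z_6 = -5 and removes its equation (Z_6 = -3*Z_2 - 2).
Z_2 = 7 if Z_1 >= 2 else -1  [with Z_1=5]  = 7
Z_3 = -2*Z_2 + 3*Z_1 - 1  [with Z_2=7, Z_1=5]  = 0
Z_7 = 2*Z_1 + Z_6 + 2*Z_3  [with Z_1=5, Z_6=-5, Z_3=0]  = 5
Without intervention: Z_2 = 7 if Z_1 >= 2 else -1  [with Z_1=5]  = 7; Z_3 = -2*Z_2 + 3*Z_1 - 1  [with Z_2=7, Z_1=5]  = 0; Z_6 = -3*Z_2 - 2  [with Z_2=7]  = -23; Z_7 = 2*Z_1 + Z_6 + 2*Z_3  [with Z_1=5, Z_6=-23, Z_3=0]  = -13.
Change = 5 − (-13) = 18.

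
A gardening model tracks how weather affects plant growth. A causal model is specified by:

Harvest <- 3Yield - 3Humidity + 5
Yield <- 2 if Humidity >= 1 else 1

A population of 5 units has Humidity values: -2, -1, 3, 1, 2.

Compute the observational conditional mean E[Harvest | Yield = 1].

12.5

Conditioning on Yield=1 selects the 2 unit(s) with Humidity ∈ {-2, -1}. Their Harvest values: 14, 11. Mean = 12.5.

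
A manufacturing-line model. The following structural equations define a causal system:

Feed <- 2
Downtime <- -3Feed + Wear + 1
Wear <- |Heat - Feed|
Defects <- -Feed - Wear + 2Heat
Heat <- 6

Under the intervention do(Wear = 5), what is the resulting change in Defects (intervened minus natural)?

-1

The intervention breaks the incoming arrows to Wear: Wear <- |Heat - Feed| no longer applies, and Wear = 5.
Defects = -Feed - Wear + 2Heat  [with Feed=2, Wear=5, Heat=6]  = 5
Without intervention: Wear = |Heat - Feed|  [with Heat=6, Feed=2]  = 4; Defects = -Feed - Wear + 2Heat  [with Feed=2, Wear=4, Heat=6]  = 6.
Change = 5 − 6 = -1.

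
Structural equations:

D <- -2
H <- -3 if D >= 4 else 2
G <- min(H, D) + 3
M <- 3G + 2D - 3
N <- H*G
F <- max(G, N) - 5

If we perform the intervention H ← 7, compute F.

Under do(H=7), the mechanism H <- -3 if D >= 4 else 2 is discarded; H is fixed at 7.
G = min(H, D) + 3  [with H=7, D=-2]  = 1
N = H*G  [with H=7, G=1]  = 7
F = max(G, N) - 5  [with G=1, N=7]  = 2

2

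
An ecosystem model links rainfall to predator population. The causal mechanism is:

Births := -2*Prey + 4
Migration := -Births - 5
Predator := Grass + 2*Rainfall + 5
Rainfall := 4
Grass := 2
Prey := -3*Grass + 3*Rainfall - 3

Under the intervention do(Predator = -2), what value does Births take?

-2

Intervening sets Predator = -2 and removes its equation (Predator := Grass + 2*Rainfall + 5).
No directed path runs from Predator to Births, so Births keeps its natural value.
Prey = -3*Grass + 3*Rainfall - 3  [with Grass=2, Rainfall=4]  = 3
Births = -2*Prey + 4  [with Prey=3]  = -2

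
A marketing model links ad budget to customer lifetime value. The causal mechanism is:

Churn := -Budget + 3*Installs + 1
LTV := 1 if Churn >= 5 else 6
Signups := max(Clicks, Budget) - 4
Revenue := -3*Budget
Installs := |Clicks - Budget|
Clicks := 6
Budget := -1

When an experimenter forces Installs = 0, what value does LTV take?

The intervention breaks the incoming arrows to Installs: Installs := |Clicks - Budget| no longer applies, and Installs = 0.
Churn = -Budget + 3*Installs + 1  [with Budget=-1, Installs=0]  = 2
LTV = 1 if Churn >= 5 else 6  [with Churn=2]  = 6

6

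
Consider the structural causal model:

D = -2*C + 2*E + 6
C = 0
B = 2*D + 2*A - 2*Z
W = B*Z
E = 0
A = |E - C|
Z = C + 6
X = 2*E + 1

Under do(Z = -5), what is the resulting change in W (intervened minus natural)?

The intervention breaks the incoming arrows to Z: Z = C + 6 no longer applies, and Z = -5.
D = -2*C + 2*E + 6  [with C=0, E=0]  = 6
A = |E - C|  [with E=0, C=0]  = 0
B = 2*D + 2*A - 2*Z  [with D=6, A=0, Z=-5]  = 22
W = B*Z  [with B=22, Z=-5]  = -110
Without intervention: Z = C + 6  [with C=0]  = 6; D = -2*C + 2*E + 6  [with C=0, E=0]  = 6; A = |E - C|  [with E=0, C=0]  = 0; B = 2*D + 2*A - 2*Z  [with D=6, A=0, Z=6]  = 0; W = B*Z  [with B=0, Z=6]  = 0.
Change = -110 − 0 = -110.

-110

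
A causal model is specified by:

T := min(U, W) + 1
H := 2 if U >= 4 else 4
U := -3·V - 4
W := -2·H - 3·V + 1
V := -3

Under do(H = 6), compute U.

Under do(H=6), the mechanism H := 2 if U >= 4 else 4 is discarded; H is fixed at 6.
Since U is not a descendant of the intervened variable, it is unaffected.
U = -3·V - 4  [with V=-3]  = 5

5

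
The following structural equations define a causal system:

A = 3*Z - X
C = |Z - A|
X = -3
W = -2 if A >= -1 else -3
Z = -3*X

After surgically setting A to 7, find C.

2

The intervention breaks the incoming arrows to A: A = 3*Z - X no longer applies, and A = 7.
Z = -3*X  [with X=-3]  = 9
C = |Z - A|  [with Z=9, A=7]  = 2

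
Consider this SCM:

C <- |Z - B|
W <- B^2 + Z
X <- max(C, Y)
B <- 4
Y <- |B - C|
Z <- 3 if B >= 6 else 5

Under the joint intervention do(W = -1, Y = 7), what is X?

The joint intervention fixes W = -1, Y = 7, removing each variable's own equation.
Z = 3 if B >= 6 else 5  [with B=4]  = 5
C = |Z - B|  [with Z=5, B=4]  = 1
X = max(C, Y)  [with C=1, Y=7]  = 7

7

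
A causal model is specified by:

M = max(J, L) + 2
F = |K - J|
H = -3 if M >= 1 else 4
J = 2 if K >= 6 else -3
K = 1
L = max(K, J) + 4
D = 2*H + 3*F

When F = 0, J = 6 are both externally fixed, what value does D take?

Setting F = 0, J = 6 by intervention discards those variables' equations.
L = max(K, J) + 4  [with K=1, J=6]  = 10
M = max(J, L) + 2  [with J=6, L=10]  = 12
H = -3 if M >= 1 else 4  [with M=12]  = -3
D = 2*H + 3*F  [with H=-3, F=0]  = -6

-6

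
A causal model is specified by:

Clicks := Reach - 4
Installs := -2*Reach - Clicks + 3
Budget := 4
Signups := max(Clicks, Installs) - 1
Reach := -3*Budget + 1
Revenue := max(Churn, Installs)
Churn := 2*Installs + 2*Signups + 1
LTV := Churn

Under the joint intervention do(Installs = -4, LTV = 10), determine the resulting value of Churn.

-17

The joint intervention fixes Installs = -4, LTV = 10, removing each variable's own equation.
Reach = -3*Budget + 1  [with Budget=4]  = -11
Clicks = Reach - 4  [with Reach=-11]  = -15
Signups = max(Clicks, Installs) - 1  [with Clicks=-15, Installs=-4]  = -5
Churn = 2*Installs + 2*Signups + 1  [with Installs=-4, Signups=-5]  = -17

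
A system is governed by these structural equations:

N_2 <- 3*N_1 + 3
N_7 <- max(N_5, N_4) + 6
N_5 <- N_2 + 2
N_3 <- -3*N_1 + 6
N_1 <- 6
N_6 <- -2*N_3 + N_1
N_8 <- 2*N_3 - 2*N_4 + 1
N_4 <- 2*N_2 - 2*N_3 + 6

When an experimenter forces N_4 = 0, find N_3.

-12

Under do(N_4=0), the mechanism N_4 <- 2*N_2 - 2*N_3 + 6 is discarded; N_4 is fixed at 0.
Since N_3 is not a descendant of the intervened variable, it is unaffected.
N_3 = -3*N_1 + 6  [with N_1=6]  = -12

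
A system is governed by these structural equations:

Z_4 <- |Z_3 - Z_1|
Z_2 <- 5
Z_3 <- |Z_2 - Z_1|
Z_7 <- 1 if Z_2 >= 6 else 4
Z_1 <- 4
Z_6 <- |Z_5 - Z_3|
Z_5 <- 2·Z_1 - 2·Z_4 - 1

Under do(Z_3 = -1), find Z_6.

2

The intervention breaks the incoming arrows to Z_3: Z_3 <- |Z_2 - Z_1| no longer applies, and Z_3 = -1.
Z_4 = |Z_3 - Z_1|  [with Z_3=-1, Z_1=4]  = 5
Z_5 = 2·Z_1 - 2·Z_4 - 1  [with Z_1=4, Z_4=5]  = -3
Z_6 = |Z_5 - Z_3|  [with Z_5=-3, Z_3=-1]  = 2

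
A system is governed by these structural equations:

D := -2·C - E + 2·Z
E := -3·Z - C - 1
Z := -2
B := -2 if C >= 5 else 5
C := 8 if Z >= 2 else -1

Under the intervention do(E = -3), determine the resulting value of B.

5

do(E=-3) replaces the equation E := -3·Z - C - 1 with the constant E = -3.
B is not downstream of the intervention, so its value is determined by the original equations.
C = 8 if Z >= 2 else -1  [with Z=-2]  = -1
B = -2 if C >= 5 else 5  [with C=-1]  = 5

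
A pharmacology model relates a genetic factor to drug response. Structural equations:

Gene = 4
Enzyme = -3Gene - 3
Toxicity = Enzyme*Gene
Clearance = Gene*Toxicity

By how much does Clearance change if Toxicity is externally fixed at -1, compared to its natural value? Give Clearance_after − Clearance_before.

The intervention breaks the incoming arrows to Toxicity: Toxicity = Enzyme*Gene no longer applies, and Toxicity = -1.
Clearance = Gene*Toxicity  [with Gene=4, Toxicity=-1]  = -4
Without intervention: Enzyme = -3Gene - 3  [with Gene=4]  = -15; Toxicity = Enzyme*Gene  [with Enzyme=-15, Gene=4]  = -60; Clearance = Gene*Toxicity  [with Gene=4, Toxicity=-60]  = -240.
Change = -4 − (-240) = 236.

236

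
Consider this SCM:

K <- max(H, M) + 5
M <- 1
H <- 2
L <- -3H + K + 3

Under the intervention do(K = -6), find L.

-9

The intervention breaks the incoming arrows to K: K <- max(H, M) + 5 no longer applies, and K = -6.
L = -3H + K + 3  [with H=2, K=-6]  = -9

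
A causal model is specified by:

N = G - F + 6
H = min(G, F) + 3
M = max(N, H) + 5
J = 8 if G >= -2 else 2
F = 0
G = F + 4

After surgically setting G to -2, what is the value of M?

Under do(G=-2), the mechanism G = F + 4 is discarded; G is fixed at -2.
H = min(G, F) + 3  [with G=-2, F=0]  = 1
N = G - F + 6  [with G=-2, F=0]  = 4
M = max(N, H) + 5  [with N=4, H=1]  = 9

9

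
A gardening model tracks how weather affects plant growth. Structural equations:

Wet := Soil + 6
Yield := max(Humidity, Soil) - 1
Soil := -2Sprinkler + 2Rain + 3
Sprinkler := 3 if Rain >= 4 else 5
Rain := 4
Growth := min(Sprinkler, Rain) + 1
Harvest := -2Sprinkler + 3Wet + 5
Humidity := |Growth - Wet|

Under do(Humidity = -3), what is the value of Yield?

Intervening sets Humidity = -3 and removes its equation (Humidity := |Growth - Wet|).
Sprinkler = 3 if Rain >= 4 else 5  [with Rain=4]  = 3
Soil = -2Sprinkler + 2Rain + 3  [with Sprinkler=3, Rain=4]  = 5
Yield = max(Humidity, Soil) - 1  [with Humidity=-3, Soil=5]  = 4

4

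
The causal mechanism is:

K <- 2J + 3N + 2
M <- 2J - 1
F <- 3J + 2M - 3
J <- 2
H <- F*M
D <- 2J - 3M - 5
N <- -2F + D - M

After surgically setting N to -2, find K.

Under do(N=-2), the mechanism N <- -2F + D - M is discarded; N is fixed at -2.
K = 2J + 3N + 2  [with J=2, N=-2]  = 0

0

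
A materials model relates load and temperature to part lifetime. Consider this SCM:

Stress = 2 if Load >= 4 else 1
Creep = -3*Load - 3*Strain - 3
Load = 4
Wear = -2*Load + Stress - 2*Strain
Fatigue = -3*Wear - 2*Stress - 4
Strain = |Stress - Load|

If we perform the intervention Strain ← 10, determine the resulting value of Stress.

2

Under do(Strain=10), the mechanism Strain = |Stress - Load| is discarded; Strain is fixed at 10.
Since Stress is not a descendant of the intervened variable, it is unaffected.
Stress = 2 if Load >= 4 else 1  [with Load=4]  = 2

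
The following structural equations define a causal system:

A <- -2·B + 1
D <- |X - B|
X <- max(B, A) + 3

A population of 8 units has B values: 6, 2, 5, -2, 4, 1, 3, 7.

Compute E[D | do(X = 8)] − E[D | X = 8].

-1.75

do(X=8) breaks X's dependence on B. With X=8 fixed, D across the units is 2, 6, 3, 10, 4, 7, 5, 1, mean 4.75.
E[D|X=8] averages over only the 2 units with X=8 (B = 5, -2): D = 3, 10, mean 6.5.
Difference = 4.75 − 6.5 = -1.75.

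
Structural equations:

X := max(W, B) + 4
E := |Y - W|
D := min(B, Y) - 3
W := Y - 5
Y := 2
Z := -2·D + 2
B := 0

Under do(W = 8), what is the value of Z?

The intervention breaks the incoming arrows to W: W := Y - 5 no longer applies, and W = 8.
No directed path runs from W to Z, so Z keeps its natural value.
D = min(B, Y) - 3  [with B=0, Y=2]  = -3
Z = -2·D + 2  [with D=-3]  = 8

8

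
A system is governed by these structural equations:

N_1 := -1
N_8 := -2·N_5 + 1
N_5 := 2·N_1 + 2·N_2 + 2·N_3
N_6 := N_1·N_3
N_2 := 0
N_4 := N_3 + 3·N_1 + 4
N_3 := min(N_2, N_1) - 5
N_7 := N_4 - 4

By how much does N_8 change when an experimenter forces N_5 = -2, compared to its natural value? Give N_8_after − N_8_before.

-24

do(N_5=-2) replaces the equation N_5 := 2·N_1 + 2·N_2 + 2·N_3 with the constant N_5 = -2.
N_8 = -2·N_5 + 1  [with N_5=-2]  = 5
Without intervention: N_3 = min(N_2, N_1) - 5  [with N_2=0, N_1=-1]  = -6; N_5 = 2·N_1 + 2·N_2 + 2·N_3  [with N_1=-1, N_2=0, N_3=-6]  = -14; N_8 = -2·N_5 + 1  [with N_5=-14]  = 29.
Change = 5 − 29 = -24.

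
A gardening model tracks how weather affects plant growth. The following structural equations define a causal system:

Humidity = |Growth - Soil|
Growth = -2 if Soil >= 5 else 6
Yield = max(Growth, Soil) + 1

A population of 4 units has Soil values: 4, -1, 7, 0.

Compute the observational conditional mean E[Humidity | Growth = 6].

Observing Growth=6 restricts to units where Growth's equation naturally yields 6: Soil ∈ {4, -1, 0}. In that subpopulation Humidity = 2, 7, 6, mean 5.

5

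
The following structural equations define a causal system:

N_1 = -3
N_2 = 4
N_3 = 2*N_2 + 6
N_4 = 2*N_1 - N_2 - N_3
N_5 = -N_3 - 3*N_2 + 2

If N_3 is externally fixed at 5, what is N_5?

-15

do(N_3=5) replaces the equation N_3 = 2*N_2 + 6 with the constant N_3 = 5.
N_5 = -N_3 - 3*N_2 + 2  [with N_3=5, N_2=4]  = -15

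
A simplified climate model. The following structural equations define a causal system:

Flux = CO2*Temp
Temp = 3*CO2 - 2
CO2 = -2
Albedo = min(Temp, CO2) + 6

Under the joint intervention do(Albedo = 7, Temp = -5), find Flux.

10

The joint intervention fixes Albedo = 7, Temp = -5, removing each variable's own equation.
Flux = CO2*Temp  [with CO2=-2, Temp=-5]  = 10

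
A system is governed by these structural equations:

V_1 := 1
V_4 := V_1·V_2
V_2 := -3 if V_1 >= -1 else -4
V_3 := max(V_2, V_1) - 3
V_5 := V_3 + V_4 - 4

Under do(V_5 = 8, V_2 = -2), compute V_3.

Setting V_5 = 8, V_2 = -2 by intervention discards those variables' equations.
V_3 = max(V_2, V_1) - 3  [with V_2=-2, V_1=1]  = -2

-2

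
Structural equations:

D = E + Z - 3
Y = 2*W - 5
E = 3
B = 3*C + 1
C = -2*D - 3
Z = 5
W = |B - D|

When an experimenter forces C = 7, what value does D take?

Under do(C=7), the mechanism C = -2*D - 3 is discarded; C is fixed at 7.
Since D is not a descendant of the intervened variable, it is unaffected.
D = E + Z - 3  [with E=3, Z=5]  = 5

5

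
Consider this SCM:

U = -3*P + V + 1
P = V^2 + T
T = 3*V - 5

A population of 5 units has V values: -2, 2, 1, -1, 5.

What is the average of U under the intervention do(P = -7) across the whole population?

23

Every unit gets P=-7 under the intervention. U values become 20, 24, 23, 21, 27; E[U|do(P=-7)] = 23.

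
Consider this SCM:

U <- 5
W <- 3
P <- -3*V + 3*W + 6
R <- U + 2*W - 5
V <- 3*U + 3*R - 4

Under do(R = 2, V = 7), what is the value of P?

-6

Setting R = 2, V = 7 by intervention discards those variables' equations.
P = -3*V + 3*W + 6  [with V=7, W=3]  = -6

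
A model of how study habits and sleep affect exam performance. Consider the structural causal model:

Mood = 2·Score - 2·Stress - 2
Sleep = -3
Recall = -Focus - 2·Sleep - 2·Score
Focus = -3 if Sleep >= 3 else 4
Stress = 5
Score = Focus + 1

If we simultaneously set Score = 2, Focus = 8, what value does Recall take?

-6

The joint intervention fixes Score = 2, Focus = 8, removing each variable's own equation.
Recall = -Focus - 2·Sleep - 2·Score  [with Focus=8, Sleep=-3, Score=2]  = -6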